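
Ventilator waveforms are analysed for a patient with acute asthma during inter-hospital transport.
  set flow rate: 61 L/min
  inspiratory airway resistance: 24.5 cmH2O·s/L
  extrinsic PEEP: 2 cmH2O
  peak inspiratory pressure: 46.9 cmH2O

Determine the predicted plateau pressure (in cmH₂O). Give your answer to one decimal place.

22.0

Flow: 61 L/min ÷ 60 = 1.0167 L/s.
Pplat = PIP − Raw × flow = 46.9 − 24.5 × 1.0167 = 46.9 − 24.909 = 21.991 cmH2O.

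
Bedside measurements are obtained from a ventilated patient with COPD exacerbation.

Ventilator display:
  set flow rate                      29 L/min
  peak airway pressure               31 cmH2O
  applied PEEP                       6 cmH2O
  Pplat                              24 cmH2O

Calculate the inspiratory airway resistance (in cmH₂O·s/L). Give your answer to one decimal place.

14.5

Flow: 29 L/min ÷ 60 = 0.4833 L/s.
Raw = (PIP − Pplat) / flow = (31 − 24) / 0.4833 = 7.0 / 0.4833 = 14.484 cmH2O·s/L.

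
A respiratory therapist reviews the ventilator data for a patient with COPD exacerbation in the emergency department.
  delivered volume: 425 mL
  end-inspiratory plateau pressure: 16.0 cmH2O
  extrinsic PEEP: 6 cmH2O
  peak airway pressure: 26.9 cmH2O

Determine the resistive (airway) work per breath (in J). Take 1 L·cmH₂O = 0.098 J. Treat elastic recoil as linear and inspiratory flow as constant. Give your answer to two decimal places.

0.45

With constant inspiratory flow the resistive pressure is constant at PIP − Pplat = 26.9 − 16.0 = 10.9 cmH2O, so resistive work = 10.9 × 0.425 = 4.633 L·cmH2O.
× 0.098 J/(L·cmH2O) → 0.454 J.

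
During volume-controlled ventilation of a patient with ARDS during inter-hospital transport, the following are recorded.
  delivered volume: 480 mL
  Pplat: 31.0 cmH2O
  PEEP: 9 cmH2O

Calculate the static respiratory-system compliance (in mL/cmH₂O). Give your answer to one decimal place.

Cstat = Vt / (Pplat − PEEP) = 480 / (31.0 − 9) = 480 / 22.0 = 21.818 mL/cmH2O.

21.8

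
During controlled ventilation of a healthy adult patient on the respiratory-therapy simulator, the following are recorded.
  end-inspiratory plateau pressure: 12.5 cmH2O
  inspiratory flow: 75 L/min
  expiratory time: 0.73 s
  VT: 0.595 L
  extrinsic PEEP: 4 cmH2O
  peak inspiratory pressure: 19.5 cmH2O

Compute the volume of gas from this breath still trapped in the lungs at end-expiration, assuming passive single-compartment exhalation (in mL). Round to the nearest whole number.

Flow: 75 L/min ÷ 60 = 1.25 L/s.
R = (PIP − Pplat)/V̇ = (19.5 − 12.5) / 1.25 = 7.0/1.25 = 5.6 cmH2O·s/L.
C = Vt/(Pplat − PEEP) = 595.0 / (12.5 − 4) = 595.0/8.5 = 70.0 mL/cmH2O.
τ = R × C = 5.6 × 0.07 L/cmH2O = 0.392 s.
Fraction remaining = e^(−Te/τ) = e^(−0.73/0.392) = 0.1553.
Trapped volume = 595.0 × 0.1553 = 92.404 mL.

92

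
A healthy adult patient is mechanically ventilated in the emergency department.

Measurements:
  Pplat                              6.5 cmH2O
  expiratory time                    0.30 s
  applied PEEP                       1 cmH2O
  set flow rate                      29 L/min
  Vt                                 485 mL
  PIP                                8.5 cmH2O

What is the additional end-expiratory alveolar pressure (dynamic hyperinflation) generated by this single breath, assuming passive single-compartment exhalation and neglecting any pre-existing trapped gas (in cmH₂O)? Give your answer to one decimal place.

Flow: 29 L/min ÷ 60 = 0.4833 L/s.
R = (PIP − Pplat)/V̇ = (8.5 − 6.5) / 0.4833 = 2.0/0.4833 = 4.138 cmH2O·s/L.
C = Vt/(Pplat − PEEP) = 485.0 / (6.5 − 1) = 485.0/5.5 = 88.182 mL/cmH2O.
τ = R × C = 4.138 × 0.08818 L/cmH2O = 0.3649 s.
Fraction remaining = e^(−Te/τ) = e^(−0.30/0.3649) = 0.4395; trapped volume = 485.0 × 0.4395 = 213.16 mL.
Additional alveolar pressure from trapping ≈ V_trapped / C = 213.16 / 88.182 = 2.417 cmH2O.

2.4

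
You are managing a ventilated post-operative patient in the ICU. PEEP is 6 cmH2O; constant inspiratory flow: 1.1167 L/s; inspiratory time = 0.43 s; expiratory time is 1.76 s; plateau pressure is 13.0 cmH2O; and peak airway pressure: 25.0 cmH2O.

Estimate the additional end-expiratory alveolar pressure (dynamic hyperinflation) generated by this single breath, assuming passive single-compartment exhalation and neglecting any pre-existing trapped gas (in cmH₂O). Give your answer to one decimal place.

0.6

Vt = flow × Ti = 1.1167 L/s × 0.43 s × 1000 mL/L = 480.18 mL.
R = (PIP − Pplat)/V̇ = (25.0 − 13.0) / 1.1167 = 12.0/1.1167 = 10.746 cmH2O·s/L.
C = Vt/(Pplat − PEEP) = 480.18 / (13.0 − 6) = 480.18/7.0 = 68.597 mL/cmH2O.
τ = R × C = 10.746 × 0.0686 L/cmH2O = 0.7372 s.
Fraction remaining = e^(−Te/τ) = e^(−1.76/0.7372) = 0.09187; trapped volume = 480.18 × 0.09187 = 44.114 mL.
Additional alveolar pressure from trapping ≈ V_trapped / C = 44.114 / 68.597 = 0.6431 cmH2O.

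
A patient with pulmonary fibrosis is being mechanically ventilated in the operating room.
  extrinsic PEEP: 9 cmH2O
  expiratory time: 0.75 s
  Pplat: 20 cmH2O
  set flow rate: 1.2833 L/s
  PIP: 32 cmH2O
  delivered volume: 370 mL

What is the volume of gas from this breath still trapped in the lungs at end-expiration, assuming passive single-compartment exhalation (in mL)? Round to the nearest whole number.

R = (PIP − Pplat)/V̇ = (32 − 20) / 1.2833 = 12.0/1.2833 = 9.351 cmH2O·s/L.
C = Vt/(Pplat − PEEP) = 370.0 / (20 − 9) = 370.0/11.0 = 33.636 mL/cmH2O.
τ = R × C = 9.351 × 0.03364 L/cmH2O = 0.3146 s.
Fraction remaining = e^(−Te/τ) = e^(−0.75/0.3146) = 0.09218.
Trapped volume = 370.0 × 0.09218 = 34.107 mL.

34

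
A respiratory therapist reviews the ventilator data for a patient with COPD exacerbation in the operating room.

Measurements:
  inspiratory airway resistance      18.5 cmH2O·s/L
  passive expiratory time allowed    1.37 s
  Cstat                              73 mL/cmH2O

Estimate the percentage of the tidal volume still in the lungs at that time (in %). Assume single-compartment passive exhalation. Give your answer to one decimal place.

36.3

τ = R × C = 18.5 × 73 mL/cmH2O = 18.5 × 0.073 L/cmH2O = 1.351 s.
Passive exhalation: V(t)/V₀ = e^(−t/τ) = e^(−1.37/1.351) = 0.3627.
Fraction remaining = 0.3627 → 36.27%.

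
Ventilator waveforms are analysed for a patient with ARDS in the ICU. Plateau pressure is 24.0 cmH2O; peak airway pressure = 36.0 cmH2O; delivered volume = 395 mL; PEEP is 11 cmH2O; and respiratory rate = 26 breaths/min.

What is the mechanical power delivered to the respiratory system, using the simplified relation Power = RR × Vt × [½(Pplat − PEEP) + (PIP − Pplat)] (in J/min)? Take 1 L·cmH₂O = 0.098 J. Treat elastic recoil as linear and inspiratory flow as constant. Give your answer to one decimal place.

Per-breath work = Vt × [½(Pplat−PEEP) + (PIP−Pplat)] = 0.395 × [0.5×13.0 + 12.0] = 0.395 × 18.5 = 7.308 L·cmH2O.
Power = 26 × 7.308 = 190.01 L·cmH2O/min.
× 0.098 J/(L·cmH2O) → 18.621 J/min.

18.6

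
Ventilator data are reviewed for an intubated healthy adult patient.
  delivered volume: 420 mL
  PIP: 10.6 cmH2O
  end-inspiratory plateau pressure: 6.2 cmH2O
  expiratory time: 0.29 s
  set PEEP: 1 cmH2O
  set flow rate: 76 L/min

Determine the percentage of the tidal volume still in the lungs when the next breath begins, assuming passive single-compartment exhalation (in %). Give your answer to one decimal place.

35.6

Flow: 76 L/min ÷ 60 = 1.2667 L/s.
R = (PIP − Pplat)/V̇ = (10.6 − 6.2) / 1.2667 = 4.4/1.2667 = 3.474 cmH2O·s/L.
C = Vt/(Pplat − PEEP) = 420.0 / (6.2 − 1) = 420.0/5.2 = 80.769 mL/cmH2O.
τ = R × C = 3.474 × 0.08077 L/cmH2O = 0.2806 s.
Fraction remaining at end-expiration = e^(−Te/τ) = e^(−0.29/0.2806) = 0.3558 → 35.58%.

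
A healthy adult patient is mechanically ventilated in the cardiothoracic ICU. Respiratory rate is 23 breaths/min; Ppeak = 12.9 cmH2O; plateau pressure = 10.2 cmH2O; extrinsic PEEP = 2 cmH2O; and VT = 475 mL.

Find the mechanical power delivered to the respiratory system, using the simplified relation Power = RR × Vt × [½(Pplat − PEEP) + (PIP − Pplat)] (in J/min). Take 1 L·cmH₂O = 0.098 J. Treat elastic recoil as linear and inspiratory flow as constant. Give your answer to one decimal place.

7.3

Per-breath work = Vt × [½(Pplat−PEEP) + (PIP−Pplat)] = 0.475 × [0.5×8.2 + 2.7] = 0.475 × 6.8 = 3.23 L·cmH2O.
Power = 23 × 3.23 = 74.29 L·cmH2O/min.
× 0.098 J/(L·cmH2O) → 7.28 J/min.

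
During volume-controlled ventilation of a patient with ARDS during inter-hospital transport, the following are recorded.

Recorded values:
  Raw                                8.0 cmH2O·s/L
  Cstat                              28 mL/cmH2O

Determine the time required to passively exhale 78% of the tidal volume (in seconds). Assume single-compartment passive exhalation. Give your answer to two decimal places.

τ = R × C = 8.0 × 28 mL/cmH2O = 8.0 × 0.028 L/cmH2O = 0.224 s.
Exhaled fraction f = 1 − e^(−t/τ) → t = −τ·ln(1 − f) = −0.224·ln(0.22) = 0.3392 s.

0.34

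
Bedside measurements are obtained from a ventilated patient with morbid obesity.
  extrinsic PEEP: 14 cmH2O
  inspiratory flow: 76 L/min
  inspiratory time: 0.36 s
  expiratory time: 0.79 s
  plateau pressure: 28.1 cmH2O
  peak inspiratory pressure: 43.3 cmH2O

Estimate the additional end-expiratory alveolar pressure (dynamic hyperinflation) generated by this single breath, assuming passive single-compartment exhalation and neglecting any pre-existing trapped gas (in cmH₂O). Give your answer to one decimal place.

Flow: 76 L/min ÷ 60 = 1.2667 L/s.
Vt = flow × Ti = 1.2667 L/s × 0.36 s × 1000 mL/L = 456.01 mL.
R = (PIP − Pplat)/V̇ = (43.3 − 28.1) / 1.2667 = 15.2/1.2667 = 12.0 cmH2O·s/L.
C = Vt/(Pplat − PEEP) = 456.01 / (28.1 − 14) = 456.01/14.1 = 32.341 mL/cmH2O.
τ = R × C = 12.0 × 0.03234 L/cmH2O = 0.3881 s.
Fraction remaining = e^(−Te/τ) = e^(−0.79/0.3881) = 0.1306; trapped volume = 456.01 × 0.1306 = 59.555 mL.
Additional alveolar pressure from trapping ≈ V_trapped / C = 59.555 / 32.341 = 1.841 cmH2O.

1.8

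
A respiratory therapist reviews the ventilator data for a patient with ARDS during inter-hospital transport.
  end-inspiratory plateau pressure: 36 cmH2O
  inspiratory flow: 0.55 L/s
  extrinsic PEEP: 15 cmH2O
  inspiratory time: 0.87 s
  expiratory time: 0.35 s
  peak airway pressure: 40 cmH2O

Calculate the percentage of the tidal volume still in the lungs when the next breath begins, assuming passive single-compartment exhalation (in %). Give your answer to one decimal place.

Vt = flow × Ti = 0.55 L/s × 0.87 s × 1000 mL/L = 478.5 mL.
R = (PIP − Pplat)/V̇ = (40 − 36) / 0.55 = 4.0/0.55 = 7.273 cmH2O·s/L.
C = Vt/(Pplat − PEEP) = 478.5 / (36 − 15) = 478.5/21.0 = 22.786 mL/cmH2O.
τ = R × C = 7.273 × 0.02279 L/cmH2O = 0.1658 s.
Fraction remaining at end-expiration = e^(−Te/τ) = e^(−0.35/0.1658) = 0.1211 → 12.11%.

12.1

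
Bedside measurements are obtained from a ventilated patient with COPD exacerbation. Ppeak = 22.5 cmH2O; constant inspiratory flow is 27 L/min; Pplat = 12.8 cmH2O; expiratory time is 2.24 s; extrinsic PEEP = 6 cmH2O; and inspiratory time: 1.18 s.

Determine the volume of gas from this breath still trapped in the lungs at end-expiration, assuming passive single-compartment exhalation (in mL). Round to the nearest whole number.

140

Flow: 27 L/min ÷ 60 = 0.45 L/s.
Vt = flow × Ti = 0.45 L/s × 1.18 s × 1000 mL/L = 531.0 mL.
R = (PIP − Pplat)/V̇ = (22.5 − 12.8) / 0.45 = 9.7/0.45 = 21.556 cmH2O·s/L.
C = Vt/(Pplat − PEEP) = 531.0 / (12.8 − 6) = 531.0/6.8 = 78.088 mL/cmH2O.
τ = R × C = 21.556 × 0.07809 L/cmH2O = 1.683 s.
Fraction remaining = e^(−Te/τ) = e^(−2.24/1.683) = 0.2642.
Trapped volume = 531.0 × 0.2642 = 140.29 mL.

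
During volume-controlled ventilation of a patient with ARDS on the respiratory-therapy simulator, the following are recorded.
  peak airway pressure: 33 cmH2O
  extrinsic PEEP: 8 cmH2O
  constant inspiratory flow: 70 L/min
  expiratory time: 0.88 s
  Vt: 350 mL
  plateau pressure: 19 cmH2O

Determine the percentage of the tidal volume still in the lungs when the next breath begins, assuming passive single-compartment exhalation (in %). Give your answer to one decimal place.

10.0

Flow: 70 L/min ÷ 60 = 1.1667 L/s.
R = (PIP − Pplat)/V̇ = (33 − 19) / 1.1667 = 14.0/1.1667 = 12.0 cmH2O·s/L.
C = Vt/(Pplat − PEEP) = 350.0 / (19 − 8) = 350.0/11.0 = 31.818 mL/cmH2O.
τ = R × C = 12.0 × 0.03182 L/cmH2O = 0.3818 s.
Fraction remaining at end-expiration = e^(−Te/τ) = e^(−0.88/0.3818) = 0.09977 → 9.977%.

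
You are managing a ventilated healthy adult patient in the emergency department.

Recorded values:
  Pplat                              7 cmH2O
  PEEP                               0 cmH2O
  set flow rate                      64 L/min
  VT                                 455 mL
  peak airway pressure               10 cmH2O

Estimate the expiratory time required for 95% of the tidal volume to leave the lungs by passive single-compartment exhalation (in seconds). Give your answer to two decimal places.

0.55

Flow: 64 L/min ÷ 60 = 1.0667 L/s.
R = (PIP − Pplat)/V̇ = (10 − 7) / 1.0667 = 3.0/1.0667 = 2.812 cmH2O·s/L.
C = Vt/(Pplat − PEEP) = 455.0 / (7 − 0) = 455.0/7.0 = 65.0 mL/cmH2O.
τ = R × C = 2.812 × 0.065 L/cmH2O = 0.1828 s.
t = −τ·ln(1 − 0.95) = −0.1828·ln(0.05) = 0.5476 s.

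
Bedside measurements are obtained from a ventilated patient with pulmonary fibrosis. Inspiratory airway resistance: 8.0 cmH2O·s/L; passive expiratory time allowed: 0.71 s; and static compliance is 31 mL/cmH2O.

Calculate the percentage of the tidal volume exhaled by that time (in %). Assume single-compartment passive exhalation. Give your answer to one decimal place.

τ = R × C = 8.0 × 31 mL/cmH2O = 8.0 × 0.031 L/cmH2O = 0.248 s.
Passive exhalation: V(t)/V₀ = e^(−t/τ) = e^(−0.71/0.248) = 0.0571.
Fraction exhaled = 1 − 0.0571 = 0.9429 → 94.29%.

94.3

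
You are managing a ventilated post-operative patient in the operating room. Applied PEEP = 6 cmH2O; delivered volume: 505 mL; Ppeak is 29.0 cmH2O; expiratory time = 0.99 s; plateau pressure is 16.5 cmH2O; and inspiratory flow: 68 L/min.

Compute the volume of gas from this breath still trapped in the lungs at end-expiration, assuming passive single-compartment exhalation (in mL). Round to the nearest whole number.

Flow: 68 L/min ÷ 60 = 1.1333 L/s.
R = (PIP − Pplat)/V̇ = (29.0 − 16.5) / 1.1333 = 12.5/1.1333 = 11.03 cmH2O·s/L.
C = Vt/(Pplat − PEEP) = 505.0 / (16.5 − 6) = 505.0/10.5 = 48.095 mL/cmH2O.
τ = R × C = 11.03 × 0.0481 L/cmH2O = 0.5305 s.
Fraction remaining = e^(−Te/τ) = e^(−0.99/0.5305) = 0.1547.
Trapped volume = 505.0 × 0.1547 = 78.124 mL.

78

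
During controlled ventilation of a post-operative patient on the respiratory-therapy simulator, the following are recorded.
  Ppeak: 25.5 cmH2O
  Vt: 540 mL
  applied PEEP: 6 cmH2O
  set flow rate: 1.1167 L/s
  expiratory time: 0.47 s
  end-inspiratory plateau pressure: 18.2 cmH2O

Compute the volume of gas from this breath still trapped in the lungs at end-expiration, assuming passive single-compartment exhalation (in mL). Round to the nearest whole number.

106

R = (PIP − Pplat)/V̇ = (25.5 − 18.2) / 1.1167 = 7.3/1.1167 = 6.537 cmH2O·s/L.
C = Vt/(Pplat − PEEP) = 540.0 / (18.2 − 6) = 540.0/12.2 = 44.262 mL/cmH2O.
τ = R × C = 6.537 × 0.04426 L/cmH2O = 0.2893 s.
Fraction remaining = e^(−Te/τ) = e^(−0.47/0.2893) = 0.197.
Trapped volume = 540.0 × 0.197 = 106.38 mL.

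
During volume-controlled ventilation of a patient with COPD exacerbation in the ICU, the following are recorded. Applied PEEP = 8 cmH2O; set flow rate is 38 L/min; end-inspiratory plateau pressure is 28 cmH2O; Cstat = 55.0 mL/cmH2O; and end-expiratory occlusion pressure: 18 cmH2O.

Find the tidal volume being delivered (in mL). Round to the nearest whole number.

End-expiratory occlusion gives total PEEP = 18 cmH2O (intrinsic PEEP = 18 − 8 = 10). Use total PEEP for the elastic gradient.
Vt = Cstat × (Pplat − PEEPtotal) = 55.0 × (28 − 18) = 55.0 × 10.0 = 550.0 mL.

550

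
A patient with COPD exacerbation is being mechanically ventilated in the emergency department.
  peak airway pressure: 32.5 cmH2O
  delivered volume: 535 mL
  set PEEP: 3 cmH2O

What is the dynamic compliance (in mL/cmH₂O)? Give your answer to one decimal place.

Dynamic compliance = Vt / (PIP − PEEP) = 535 / (32.5 − 3) = 535 / 29.5 = 18.136 mL/cmH2O.

18.1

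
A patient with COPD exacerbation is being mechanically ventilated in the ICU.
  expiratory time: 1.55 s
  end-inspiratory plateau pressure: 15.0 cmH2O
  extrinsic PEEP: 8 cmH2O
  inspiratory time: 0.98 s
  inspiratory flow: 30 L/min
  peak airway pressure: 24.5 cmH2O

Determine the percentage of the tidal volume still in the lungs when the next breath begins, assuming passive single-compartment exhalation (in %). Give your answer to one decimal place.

31.2

Flow: 30 L/min ÷ 60 = 0.5 L/s.
Vt = flow × Ti = 0.5 L/s × 0.98 s × 1000 mL/L = 490.0 mL.
R = (PIP − Pplat)/V̇ = (24.5 − 15.0) / 0.5 = 9.5/0.5 = 19.0 cmH2O·s/L.
C = Vt/(Pplat − PEEP) = 490.0 / (15.0 − 8) = 490.0/7.0 = 70.0 mL/cmH2O.
τ = R × C = 19.0 × 0.07 L/cmH2O = 1.33 s.
Fraction remaining at end-expiration = e^(−Te/τ) = e^(−1.55/1.33) = 0.3118 → 31.18%.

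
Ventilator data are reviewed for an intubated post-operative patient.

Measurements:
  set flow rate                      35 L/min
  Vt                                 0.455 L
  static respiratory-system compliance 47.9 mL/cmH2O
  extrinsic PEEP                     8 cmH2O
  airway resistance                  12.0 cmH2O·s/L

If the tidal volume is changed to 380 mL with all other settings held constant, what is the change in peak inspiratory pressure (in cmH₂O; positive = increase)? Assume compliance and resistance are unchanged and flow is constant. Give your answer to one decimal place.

-1.6

PIP = Vt/C + R·V̇ + PEEP (constant-flow equation of motion).
Only the elastic term changes: ΔPIP = ΔVt / C = (380 − 455) / 47.9 = -1.566 cmH2O.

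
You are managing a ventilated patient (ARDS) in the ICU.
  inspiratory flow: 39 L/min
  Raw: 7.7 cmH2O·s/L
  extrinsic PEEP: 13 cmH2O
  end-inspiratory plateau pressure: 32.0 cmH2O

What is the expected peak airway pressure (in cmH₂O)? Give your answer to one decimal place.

Flow: 39 L/min ÷ 60 = 0.65 L/s.
PIP = Pplat + Raw × flow = 32.0 + 7.7 × 0.65 = 32.0 + 5.005 = 37.005 cmH2O.

37.0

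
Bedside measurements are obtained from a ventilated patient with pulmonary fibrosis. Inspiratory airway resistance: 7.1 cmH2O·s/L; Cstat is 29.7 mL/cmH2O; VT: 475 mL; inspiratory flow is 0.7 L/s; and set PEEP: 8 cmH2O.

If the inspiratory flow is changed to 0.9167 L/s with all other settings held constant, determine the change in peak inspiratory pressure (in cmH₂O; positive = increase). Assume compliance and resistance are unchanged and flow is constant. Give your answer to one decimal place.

1.5

PIP = Vt/C + R·V̇ + PEEP (constant-flow equation of motion).
Only the resistive term changes: ΔPIP = R × ΔV̇ = 7.1 × (0.9167 − 0.7) = 7.1 × 0.2167 = 1.539 cmH2O.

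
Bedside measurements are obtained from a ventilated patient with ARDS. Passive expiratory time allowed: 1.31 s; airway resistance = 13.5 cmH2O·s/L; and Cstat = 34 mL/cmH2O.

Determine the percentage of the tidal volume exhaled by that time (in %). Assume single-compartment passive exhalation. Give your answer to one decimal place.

94.2

τ = R × C = 13.5 × 34 mL/cmH2O = 13.5 × 0.034 L/cmH2O = 0.459 s.
Passive exhalation: V(t)/V₀ = e^(−t/τ) = e^(−1.31/0.459) = 0.05761.
Fraction exhaled = 1 − 0.05761 = 0.9424 → 94.24%.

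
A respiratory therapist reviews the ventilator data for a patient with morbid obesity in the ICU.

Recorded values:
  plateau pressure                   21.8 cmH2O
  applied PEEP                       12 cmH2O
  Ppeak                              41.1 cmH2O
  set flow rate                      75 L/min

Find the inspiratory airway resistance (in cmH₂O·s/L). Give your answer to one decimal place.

15.4

Flow: 75 L/min ÷ 60 = 1.25 L/s.
Raw = (PIP − Pplat) / flow = (41.1 − 21.8) / 1.25 = 19.3 / 1.25 = 15.44 cmH2O·s/L.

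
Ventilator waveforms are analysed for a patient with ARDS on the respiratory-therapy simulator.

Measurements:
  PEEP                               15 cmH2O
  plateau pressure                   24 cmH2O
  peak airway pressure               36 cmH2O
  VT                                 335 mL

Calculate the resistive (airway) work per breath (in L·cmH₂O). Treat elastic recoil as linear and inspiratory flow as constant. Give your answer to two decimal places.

With constant inspiratory flow the resistive pressure is constant at PIP − Pplat = 36 − 24 = 12.0 cmH2O, so resistive work = 12.0 × 0.335 = 4.02 L·cmH2O.

4.02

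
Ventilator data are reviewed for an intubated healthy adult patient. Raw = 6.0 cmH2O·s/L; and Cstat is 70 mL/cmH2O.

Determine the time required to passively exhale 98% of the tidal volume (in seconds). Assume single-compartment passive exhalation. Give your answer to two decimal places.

τ = R × C = 6.0 × 70 mL/cmH2O = 6.0 × 0.070 L/cmH2O = 0.42 s.
Exhaled fraction f = 1 − e^(−t/τ) → t = −τ·ln(1 − f) = −0.42·ln(0.02) = 1.643 s.

1.64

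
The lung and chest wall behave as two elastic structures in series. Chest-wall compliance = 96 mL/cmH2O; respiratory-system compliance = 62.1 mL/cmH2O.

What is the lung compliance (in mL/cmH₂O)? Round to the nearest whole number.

1/CL = 1/Crs − 1/Ccw.
1/CL = 1/62.1 − 1/96 = 0.005686.
CL = 175.87 mL/cmH2O.

176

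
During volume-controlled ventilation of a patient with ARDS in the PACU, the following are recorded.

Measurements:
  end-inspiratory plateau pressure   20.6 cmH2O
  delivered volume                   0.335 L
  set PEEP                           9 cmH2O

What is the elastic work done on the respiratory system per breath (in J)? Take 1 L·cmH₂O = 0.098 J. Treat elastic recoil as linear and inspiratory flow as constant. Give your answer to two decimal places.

Elastic work ≈ ½ × (Pplat − PEEP) × Vt = 0.5 × (20.6 − 9) × 0.335 L = 0.5 × 11.6 × 0.335 = 1.943 L·cmH2O.
× 0.098 J/(L·cmH2O) → 0.1904 J.

0.19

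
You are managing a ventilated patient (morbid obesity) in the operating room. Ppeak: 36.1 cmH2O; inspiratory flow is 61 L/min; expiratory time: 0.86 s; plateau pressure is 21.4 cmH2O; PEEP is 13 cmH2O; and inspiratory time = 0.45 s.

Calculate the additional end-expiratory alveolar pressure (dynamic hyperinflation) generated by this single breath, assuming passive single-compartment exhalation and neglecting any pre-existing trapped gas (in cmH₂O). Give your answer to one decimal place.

Flow: 61 L/min ÷ 60 = 1.0167 L/s.
Vt = flow × Ti = 1.0167 L/s × 0.45 s × 1000 mL/L = 457.52 mL.
R = (PIP − Pplat)/V̇ = (36.1 − 21.4) / 1.0167 = 14.7/1.0167 = 14.459 cmH2O·s/L.
C = Vt/(Pplat − PEEP) = 457.52 / (21.4 − 13) = 457.52/8.4 = 54.467 mL/cmH2O.
τ = R × C = 14.459 × 0.05447 L/cmH2O = 0.7876 s.
Fraction remaining = e^(−Te/τ) = e^(−0.86/0.7876) = 0.3356; trapped volume = 457.52 × 0.3356 = 153.54 mL.
Additional alveolar pressure from trapping ≈ V_trapped / C = 153.54 / 54.467 = 2.819 cmH2O.

2.8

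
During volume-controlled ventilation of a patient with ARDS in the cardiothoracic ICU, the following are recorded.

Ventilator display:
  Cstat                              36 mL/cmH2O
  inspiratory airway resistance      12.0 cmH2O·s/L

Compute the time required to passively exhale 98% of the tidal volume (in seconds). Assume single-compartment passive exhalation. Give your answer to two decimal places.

1.69

τ = R × C = 12.0 × 36 mL/cmH2O = 12.0 × 0.036 L/cmH2O = 0.432 s.
Exhaled fraction f = 1 − e^(−t/τ) → t = −τ·ln(1 − f) = −0.432·ln(0.02) = 1.69 s.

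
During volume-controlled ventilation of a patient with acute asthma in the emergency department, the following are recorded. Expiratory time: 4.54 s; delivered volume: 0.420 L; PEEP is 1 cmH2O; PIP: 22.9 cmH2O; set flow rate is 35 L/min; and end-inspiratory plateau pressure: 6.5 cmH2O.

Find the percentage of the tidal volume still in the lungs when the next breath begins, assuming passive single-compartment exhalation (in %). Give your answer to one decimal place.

Flow: 35 L/min ÷ 60 = 0.5833 L/s.
R = (PIP − Pplat)/V̇ = (22.9 − 6.5) / 0.5833 = 16.4/0.5833 = 28.116 cmH2O·s/L.
C = Vt/(Pplat − PEEP) = 420.0 / (6.5 − 1) = 420.0/5.5 = 76.364 mL/cmH2O.
τ = R × C = 28.116 × 0.07636 L/cmH2O = 2.147 s.
Fraction remaining at end-expiration = e^(−Te/τ) = e^(−4.54/2.147) = 0.1207 → 12.07%.

12.1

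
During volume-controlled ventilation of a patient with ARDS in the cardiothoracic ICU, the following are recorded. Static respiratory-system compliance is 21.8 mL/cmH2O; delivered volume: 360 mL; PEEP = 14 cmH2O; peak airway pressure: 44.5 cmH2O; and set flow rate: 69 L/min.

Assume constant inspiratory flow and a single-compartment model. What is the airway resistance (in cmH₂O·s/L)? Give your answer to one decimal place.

Flow: 69 L/min ÷ 60 = 1.15 L/s.
Equation of motion (constant flow): PIP = Vt/C + R·V̇ + PEEP.
R·V̇ = PIP − Vt/C − PEEP = 44.5 − 360/21.8 − 14 = 44.5 − 16.514 − 14 = 13.986 cmH2O.
R = 13.986 / 1.15 = 12.162 cmH2O·s/L.

12.2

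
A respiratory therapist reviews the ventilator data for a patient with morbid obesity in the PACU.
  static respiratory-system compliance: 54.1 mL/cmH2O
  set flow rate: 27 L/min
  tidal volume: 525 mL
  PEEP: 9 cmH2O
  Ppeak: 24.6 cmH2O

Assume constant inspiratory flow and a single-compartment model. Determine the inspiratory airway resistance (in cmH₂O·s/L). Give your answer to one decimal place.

Flow: 27 L/min ÷ 60 = 0.45 L/s.
Equation of motion (constant flow): PIP = Vt/C + R·V̇ + PEEP.
R·V̇ = PIP − Vt/C − PEEP = 24.6 − 525/54.1 − 9 = 24.6 − 9.704 − 9 = 5.896 cmH2O.
R = 5.896 / 0.45 = 13.102 cmH2O·s/L.

13.1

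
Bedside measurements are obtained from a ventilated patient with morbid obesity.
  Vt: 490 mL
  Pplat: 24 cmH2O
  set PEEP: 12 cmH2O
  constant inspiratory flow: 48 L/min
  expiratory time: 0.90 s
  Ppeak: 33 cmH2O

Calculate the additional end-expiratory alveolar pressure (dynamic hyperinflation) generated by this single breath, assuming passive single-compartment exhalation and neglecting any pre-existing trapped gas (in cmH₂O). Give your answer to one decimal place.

1.7

Flow: 48 L/min ÷ 60 = 0.8 L/s.
R = (PIP − Pplat)/V̇ = (33 − 24) / 0.8 = 9.0/0.8 = 11.25 cmH2O·s/L.
C = Vt/(Pplat − PEEP) = 490.0 / (24 − 12) = 490.0/12.0 = 40.833 mL/cmH2O.
τ = R × C = 11.25 × 0.04083 L/cmH2O = 0.4593 s.
Fraction remaining = e^(−Te/τ) = e^(−0.90/0.4593) = 0.1409; trapped volume = 490.0 × 0.1409 = 69.041 mL.
Additional alveolar pressure from trapping ≈ V_trapped / C = 69.041 / 40.833 = 1.691 cmH2O.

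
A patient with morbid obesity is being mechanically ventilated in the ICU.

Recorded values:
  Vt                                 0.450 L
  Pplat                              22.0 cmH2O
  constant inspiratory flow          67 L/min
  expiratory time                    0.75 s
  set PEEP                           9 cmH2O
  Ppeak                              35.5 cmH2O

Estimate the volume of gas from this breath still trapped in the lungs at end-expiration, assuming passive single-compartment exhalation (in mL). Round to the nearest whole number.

Flow: 67 L/min ÷ 60 = 1.1167 L/s.
R = (PIP − Pplat)/V̇ = (35.5 − 22.0) / 1.1167 = 13.5/1.1167 = 12.089 cmH2O·s/L.
C = Vt/(Pplat − PEEP) = 450.0 / (22.0 − 9) = 450.0/13.0 = 34.615 mL/cmH2O.
τ = R × C = 12.089 × 0.03462 L/cmH2O = 0.4185 s.
Fraction remaining = e^(−Te/τ) = e^(−0.75/0.4185) = 0.1666.
Trapped volume = 450.0 × 0.1666 = 74.97 mL.

75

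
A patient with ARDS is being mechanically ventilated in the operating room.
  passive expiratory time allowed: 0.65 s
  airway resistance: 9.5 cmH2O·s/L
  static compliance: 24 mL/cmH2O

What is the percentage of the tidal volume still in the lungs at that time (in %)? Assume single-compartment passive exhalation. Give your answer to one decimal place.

τ = R × C = 9.5 × 24 mL/cmH2O = 9.5 × 0.024 L/cmH2O = 0.228 s.
Passive exhalation: V(t)/V₀ = e^(−t/τ) = e^(−0.65/0.228) = 0.05779.
Fraction remaining = 0.05779 → 5.779%.

5.8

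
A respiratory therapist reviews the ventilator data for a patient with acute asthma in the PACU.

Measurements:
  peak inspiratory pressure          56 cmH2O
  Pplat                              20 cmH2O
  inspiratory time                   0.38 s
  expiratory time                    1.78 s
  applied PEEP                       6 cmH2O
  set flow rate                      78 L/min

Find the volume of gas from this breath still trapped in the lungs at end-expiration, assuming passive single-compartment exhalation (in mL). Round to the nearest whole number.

Flow: 78 L/min ÷ 60 = 1.3 L/s.
Vt = flow × Ti = 1.3 L/s × 0.38 s × 1000 mL/L = 494.0 mL.
R = (PIP − Pplat)/V̇ = (56 − 20) / 1.3 = 36.0/1.3 = 27.692 cmH2O·s/L.
C = Vt/(Pplat − PEEP) = 494.0 / (20 − 6) = 494.0/14.0 = 35.286 mL/cmH2O.
τ = R × C = 27.692 × 0.03529 L/cmH2O = 0.9773 s.
Fraction remaining = e^(−Te/τ) = e^(−1.78/0.9773) = 0.1618.
Trapped volume = 494.0 × 0.1618 = 79.929 mL.

80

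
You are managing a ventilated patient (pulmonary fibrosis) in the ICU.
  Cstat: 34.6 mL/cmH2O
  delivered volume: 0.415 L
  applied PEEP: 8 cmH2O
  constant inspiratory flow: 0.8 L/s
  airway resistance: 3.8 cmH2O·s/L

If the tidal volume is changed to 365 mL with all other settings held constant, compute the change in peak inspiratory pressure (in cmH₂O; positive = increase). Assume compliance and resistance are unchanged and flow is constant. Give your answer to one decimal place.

PIP = Vt/C + R·V̇ + PEEP (constant-flow equation of motion).
Only the elastic term changes: ΔPIP = ΔVt / C = (365 − 415) / 34.6 = -1.445 cmH2O.

-1.4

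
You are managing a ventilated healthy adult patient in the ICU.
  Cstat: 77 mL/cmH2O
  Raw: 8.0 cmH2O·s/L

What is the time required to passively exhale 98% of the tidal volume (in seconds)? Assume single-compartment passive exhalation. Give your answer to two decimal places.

2.41

τ = R × C = 8.0 × 77 mL/cmH2O = 8.0 × 0.077 L/cmH2O = 0.616 s.
Exhaled fraction f = 1 − e^(−t/τ) → t = −τ·ln(1 − f) = −0.616·ln(0.02) = 2.41 s.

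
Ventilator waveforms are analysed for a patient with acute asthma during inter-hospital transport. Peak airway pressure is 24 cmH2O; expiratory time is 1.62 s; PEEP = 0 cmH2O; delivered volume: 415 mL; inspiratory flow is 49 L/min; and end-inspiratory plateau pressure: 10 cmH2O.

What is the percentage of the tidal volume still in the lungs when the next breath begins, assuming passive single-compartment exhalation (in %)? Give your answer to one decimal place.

Flow: 49 L/min ÷ 60 = 0.8167 L/s.
R = (PIP − Pplat)/V̇ = (24 − 10) / 0.8167 = 14.0/0.8167 = 17.142 cmH2O·s/L.
C = Vt/(Pplat − PEEP) = 415.0 / (10 − 0) = 415.0/10.0 = 41.5 mL/cmH2O.
τ = R × C = 17.142 × 0.0415 L/cmH2O = 0.7114 s.
Fraction remaining at end-expiration = e^(−Te/τ) = e^(−1.62/0.7114) = 0.1026 → 10.26%.

10.3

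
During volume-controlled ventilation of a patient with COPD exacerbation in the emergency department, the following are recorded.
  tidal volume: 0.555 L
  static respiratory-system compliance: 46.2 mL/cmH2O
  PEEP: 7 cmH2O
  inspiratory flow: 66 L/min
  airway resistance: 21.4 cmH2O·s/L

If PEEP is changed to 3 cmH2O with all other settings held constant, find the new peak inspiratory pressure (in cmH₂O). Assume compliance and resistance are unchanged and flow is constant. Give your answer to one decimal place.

38.6

Flow: 66 L/min ÷ 60 = 1.1 L/s.
PIP = Vt/C + R·V̇ + PEEP (constant-flow equation of motion).
Only the baseline term changes: ΔPIP = ΔPEEP = 3 − 7 = -4.0 cmH2O.
Original PIP = 555/46.2 + 21.4×1.1 + 7 = 42.553 cmH2O; new PIP = 42.553 + (-4.0) = 38.553 cmH2O.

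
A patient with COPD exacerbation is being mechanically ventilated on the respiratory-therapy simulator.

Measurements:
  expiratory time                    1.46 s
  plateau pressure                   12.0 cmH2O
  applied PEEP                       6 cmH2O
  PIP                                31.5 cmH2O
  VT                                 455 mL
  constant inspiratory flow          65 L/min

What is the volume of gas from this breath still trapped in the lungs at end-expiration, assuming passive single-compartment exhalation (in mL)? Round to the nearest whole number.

156

Flow: 65 L/min ÷ 60 = 1.0833 L/s.
R = (PIP − Pplat)/V̇ = (31.5 − 12.0) / 1.0833 = 19.5/1.0833 = 18.001 cmH2O·s/L.
C = Vt/(Pplat − PEEP) = 455.0 / (12.0 − 6) = 455.0/6.0 = 75.833 mL/cmH2O.
τ = R × C = 18.001 × 0.07583 L/cmH2O = 1.365 s.
Fraction remaining = e^(−Te/τ) = e^(−1.46/1.365) = 0.3431.
Trapped volume = 455.0 × 0.3431 = 156.11 mL.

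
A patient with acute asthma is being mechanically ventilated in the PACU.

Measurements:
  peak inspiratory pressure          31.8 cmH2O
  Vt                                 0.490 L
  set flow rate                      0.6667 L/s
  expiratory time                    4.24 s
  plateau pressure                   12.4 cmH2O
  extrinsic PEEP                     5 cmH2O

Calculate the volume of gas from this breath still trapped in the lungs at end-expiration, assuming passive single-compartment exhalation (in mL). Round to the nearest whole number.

R = (PIP − Pplat)/V̇ = (31.8 − 12.4) / 0.6667 = 19.4/0.6667 = 29.099 cmH2O·s/L.
C = Vt/(Pplat − PEEP) = 490.0 / (12.4 − 5) = 490.0/7.4 = 66.216 mL/cmH2O.
τ = R × C = 29.099 × 0.06622 L/cmH2O = 1.927 s.
Fraction remaining = e^(−Te/τ) = e^(−4.24/1.927) = 0.1108.
Trapped volume = 490.0 × 0.1108 = 54.292 mL.

54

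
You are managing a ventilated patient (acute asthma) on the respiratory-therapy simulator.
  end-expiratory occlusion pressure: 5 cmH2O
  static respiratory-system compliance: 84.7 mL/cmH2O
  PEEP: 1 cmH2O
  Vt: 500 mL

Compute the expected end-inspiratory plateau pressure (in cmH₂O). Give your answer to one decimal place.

End-expiratory occlusion gives total PEEP = 5 cmH2O (intrinsic PEEP = 5 − 1 = 4). Use total PEEP for the elastic gradient.
Pplat = PEEPtotal + Vt / Cstat = 5 + 500 / 84.7 = 5 + 5.903 = 10.903 cmH2O.

10.9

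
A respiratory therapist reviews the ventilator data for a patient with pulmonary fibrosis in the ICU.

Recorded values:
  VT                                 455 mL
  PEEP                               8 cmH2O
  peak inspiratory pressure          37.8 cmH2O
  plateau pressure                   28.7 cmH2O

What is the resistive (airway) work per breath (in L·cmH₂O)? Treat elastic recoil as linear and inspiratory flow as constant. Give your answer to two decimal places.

4.14

With constant inspiratory flow the resistive pressure is constant at PIP − Pplat = 37.8 − 28.7 = 9.1 cmH2O, so resistive work = 9.1 × 0.455 = 4.141 L·cmH2O.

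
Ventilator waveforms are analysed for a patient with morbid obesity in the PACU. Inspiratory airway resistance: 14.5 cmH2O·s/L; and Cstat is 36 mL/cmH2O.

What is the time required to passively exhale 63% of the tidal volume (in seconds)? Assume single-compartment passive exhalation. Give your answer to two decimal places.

τ = R × C = 14.5 × 36 mL/cmH2O = 14.5 × 0.036 L/cmH2O = 0.522 s.
Exhaled fraction f = 1 − e^(−t/τ) → t = −τ·ln(1 − f) = −0.522·ln(0.37) = 0.519 s.

0.52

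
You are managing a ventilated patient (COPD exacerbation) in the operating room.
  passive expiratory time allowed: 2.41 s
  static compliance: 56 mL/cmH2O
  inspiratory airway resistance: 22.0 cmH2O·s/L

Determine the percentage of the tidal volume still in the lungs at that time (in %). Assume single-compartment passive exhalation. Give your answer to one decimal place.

14.1

τ = R × C = 22.0 × 56 mL/cmH2O = 22.0 × 0.056 L/cmH2O = 1.232 s.
Passive exhalation: V(t)/V₀ = e^(−t/τ) = e^(−2.41/1.232) = 0.1414.
Fraction remaining = 0.1414 → 14.14%.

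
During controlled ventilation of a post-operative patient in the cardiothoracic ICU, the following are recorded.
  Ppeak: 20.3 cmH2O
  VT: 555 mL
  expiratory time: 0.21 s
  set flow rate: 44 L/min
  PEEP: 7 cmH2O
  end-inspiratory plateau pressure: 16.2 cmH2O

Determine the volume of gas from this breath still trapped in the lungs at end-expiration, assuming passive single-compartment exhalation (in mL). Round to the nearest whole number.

Flow: 44 L/min ÷ 60 = 0.7333 L/s.
R = (PIP − Pplat)/V̇ = (20.3 − 16.2) / 0.7333 = 4.1/0.7333 = 5.591 cmH2O·s/L.
C = Vt/(Pplat − PEEP) = 555.0 / (16.2 − 7) = 555.0/9.2 = 60.326 mL/cmH2O.
τ = R × C = 5.591 × 0.06033 L/cmH2O = 0.3373 s.
Fraction remaining = e^(−Te/τ) = e^(−0.21/0.3373) = 0.5366.
Trapped volume = 555.0 × 0.5366 = 297.81 mL.

298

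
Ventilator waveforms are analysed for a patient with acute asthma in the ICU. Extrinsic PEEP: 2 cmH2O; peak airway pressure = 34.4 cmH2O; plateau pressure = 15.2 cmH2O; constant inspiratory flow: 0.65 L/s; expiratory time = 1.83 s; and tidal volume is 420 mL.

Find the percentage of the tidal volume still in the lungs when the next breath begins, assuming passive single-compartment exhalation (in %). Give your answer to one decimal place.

R = (PIP − Pplat)/V̇ = (34.4 − 15.2) / 0.65 = 19.2/0.65 = 29.538 cmH2O·s/L.
C = Vt/(Pplat − PEEP) = 420.0 / (15.2 − 2) = 420.0/13.2 = 31.818 mL/cmH2O.
τ = R × C = 29.538 × 0.03182 L/cmH2O = 0.9399 s.
Fraction remaining at end-expiration = e^(−Te/τ) = e^(−1.83/0.9399) = 0.1427 → 14.27%.

14.3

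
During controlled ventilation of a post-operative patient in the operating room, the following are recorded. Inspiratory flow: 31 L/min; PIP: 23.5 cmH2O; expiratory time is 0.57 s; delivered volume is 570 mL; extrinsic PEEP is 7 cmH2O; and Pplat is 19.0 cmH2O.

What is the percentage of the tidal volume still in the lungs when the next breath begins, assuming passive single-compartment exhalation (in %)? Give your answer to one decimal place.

25.2

Flow: 31 L/min ÷ 60 = 0.5167 L/s.
R = (PIP − Pplat)/V̇ = (23.5 − 19.0) / 0.5167 = 4.5/0.5167 = 8.709 cmH2O·s/L.
C = Vt/(Pplat − PEEP) = 570.0 / (19.0 − 7) = 570.0/12.0 = 47.5 mL/cmH2O.
τ = R × C = 8.709 × 0.0475 L/cmH2O = 0.4137 s.
Fraction remaining at end-expiration = e^(−Te/τ) = e^(−0.57/0.4137) = 0.2521 → 25.21%.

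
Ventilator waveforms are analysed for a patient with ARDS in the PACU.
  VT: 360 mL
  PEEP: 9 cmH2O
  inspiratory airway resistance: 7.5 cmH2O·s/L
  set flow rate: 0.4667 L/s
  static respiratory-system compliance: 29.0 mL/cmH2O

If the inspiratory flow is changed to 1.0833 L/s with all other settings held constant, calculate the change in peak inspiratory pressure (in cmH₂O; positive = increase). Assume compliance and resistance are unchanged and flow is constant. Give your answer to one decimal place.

4.6

PIP = Vt/C + R·V̇ + PEEP (constant-flow equation of motion).
Only the resistive term changes: ΔPIP = R × ΔV̇ = 7.5 × (1.0833 − 0.4667) = 7.5 × 0.6166 = 4.625 cmH2O.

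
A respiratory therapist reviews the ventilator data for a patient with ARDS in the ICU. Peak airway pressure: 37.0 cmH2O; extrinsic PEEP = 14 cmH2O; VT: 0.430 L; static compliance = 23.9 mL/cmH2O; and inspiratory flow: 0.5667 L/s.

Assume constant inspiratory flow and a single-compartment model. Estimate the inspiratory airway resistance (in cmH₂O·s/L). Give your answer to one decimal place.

8.8

Equation of motion (constant flow): PIP = Vt/C + R·V̇ + PEEP.
R·V̇ = PIP − Vt/C − PEEP = 37.0 − 430/23.9 − 14 = 37.0 − 17.992 − 14 = 5.008 cmH2O.
R = 5.008 / 0.5667 = 8.837 cmH2O·s/L.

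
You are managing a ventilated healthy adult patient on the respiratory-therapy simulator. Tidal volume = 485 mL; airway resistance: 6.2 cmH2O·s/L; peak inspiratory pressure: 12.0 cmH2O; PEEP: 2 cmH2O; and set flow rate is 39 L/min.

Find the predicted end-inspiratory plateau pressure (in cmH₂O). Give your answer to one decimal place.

8.0

Flow: 39 L/min ÷ 60 = 0.65 L/s.
Pplat = PIP − Raw × flow = 12.0 − 6.2 × 0.65 = 12.0 − 4.03 = 7.97 cmH2O.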